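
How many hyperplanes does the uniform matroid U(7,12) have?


Hyperplanes of U(7,12) are flats of rank 6.
In a uniform matroid, these are exactly the (6)-element subsets.
Count = C(12,6) = 12! / (6! * 6!) = 924.

924


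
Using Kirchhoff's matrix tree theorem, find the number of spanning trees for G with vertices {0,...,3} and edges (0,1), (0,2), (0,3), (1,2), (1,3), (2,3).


By Kirchhoff's matrix tree theorem, the number of spanning trees equals
the determinant of any cofactor of the Laplacian matrix L.
G has 4 vertices and 6 edges.
Computing the (3 x 3) cofactor determinant gives 16.

16


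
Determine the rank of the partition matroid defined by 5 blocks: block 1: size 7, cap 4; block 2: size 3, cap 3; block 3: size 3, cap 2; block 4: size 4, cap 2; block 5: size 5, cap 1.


Rank of a partition matroid = sum of min(|Si|, ci) for each block.
= min(7,4) + min(3,3) + min(3,2) + min(4,2) + min(5,1)
= 4 + 3 + 2 + 2 + 1
= 12.

12


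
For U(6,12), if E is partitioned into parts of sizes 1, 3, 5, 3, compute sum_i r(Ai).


r(Ai) = min(|Ai|, 6) for each part.
Sum = min(1,6) + min(3,6) + min(5,6) + min(3,6)
    = 1 + 3 + 5 + 3
    = 12.

12


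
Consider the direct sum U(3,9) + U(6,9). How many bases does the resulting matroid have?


Bases of a direct sum M1 + M2: |B| = |B(M1)| * |B(M2)|.
|B(U(3,9))| = C(9,3) = 84.
|B(U(6,9))| = C(9,6) = 84.
Total bases = 84 * 84 = 7056.

7056


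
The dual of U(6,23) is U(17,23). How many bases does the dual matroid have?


The dual of U(r,n) is U(n-r, n) = U(17,23).
Bases of U(17,23) are all (17)-element subsets.
|B(M*)| = C(23,17) = 23! / (17! * 6!) = 100947.

100947


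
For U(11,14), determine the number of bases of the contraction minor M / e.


Contracting e from U(11,14) gives U(10,13).
Bases of U(10,13) = (13 choose 10) = 286.

286


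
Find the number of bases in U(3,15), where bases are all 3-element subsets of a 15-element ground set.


Bases of U(3,15) are all 3-element subsets of the 15-element ground set.
Number of bases = C(15,3).
(15 choose 3) = 455.

455


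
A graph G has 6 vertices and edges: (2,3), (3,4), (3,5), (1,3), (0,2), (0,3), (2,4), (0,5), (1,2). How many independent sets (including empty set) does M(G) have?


An independent set in a graphic matroid is an acyclic edge subset.
G has 6 vertices and 9 edges.
Enumerate all 2^9 = 512 subsets, checking for acyclicity.
Total independent sets = 276.

276


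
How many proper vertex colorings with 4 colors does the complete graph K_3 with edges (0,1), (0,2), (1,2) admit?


P(K_3, k) = k(k-1)(k-2)...(k-2).
P(4) = (4) * (3) * (2) = 24.

24


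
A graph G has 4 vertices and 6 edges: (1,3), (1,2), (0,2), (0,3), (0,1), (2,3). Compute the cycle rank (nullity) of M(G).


Cycle rank (nullity) = |E| - r(M) = |E| - (|V| - c).
|E| = 6, |V| = 4, c = 1.
Nullity = 6 - (4 - 1) = 6 - 3 = 3.

3


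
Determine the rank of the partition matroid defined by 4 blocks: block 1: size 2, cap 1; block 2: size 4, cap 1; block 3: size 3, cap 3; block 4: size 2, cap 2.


Rank of a partition matroid = sum of min(|Si|, ci) for each block.
= min(2,1) + min(4,1) + min(3,3) + min(2,2)
= 1 + 1 + 3 + 2
= 7.

7


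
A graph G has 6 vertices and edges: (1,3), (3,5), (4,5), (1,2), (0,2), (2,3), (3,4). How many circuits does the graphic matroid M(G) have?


A circuit in a graphic matroid = edge set of a simple cycle.
G has 6 vertices and 7 edges.
Enumerating all minimal edge subsets forming cycles...
Total circuits found: 2.

2


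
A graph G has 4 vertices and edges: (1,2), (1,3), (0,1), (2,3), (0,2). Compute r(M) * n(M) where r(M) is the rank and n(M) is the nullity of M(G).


r(M) = |V| - c = 4 - 1 = 3.
nullity = |E| - r(M) = 5 - 3 = 2.
Product = 3 * 2 = 6.

6


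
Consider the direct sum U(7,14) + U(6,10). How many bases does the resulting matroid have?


Bases of a direct sum M1 + M2: |B| = |B(M1)| * |B(M2)|.
|B(U(7,14))| = C(14,7) = 3432.
|B(U(6,10))| = C(10,6) = 210.
Total bases = 3432 * 210 = 720720.

720720


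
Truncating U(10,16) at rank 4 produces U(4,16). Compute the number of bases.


Truncating U(10,16) to rank 4 gives U(4,16).
Bases of U(4,16) are all 4-element subsets of 16 elements.
Number of bases = C(16,4) = (16 * 15 * 14 * 13) / (1 * 2 * 3 * 4) = 1820.

1820


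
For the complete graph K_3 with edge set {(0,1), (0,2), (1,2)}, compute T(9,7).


T(K_3; x,y) = x^2 + x + y.
T(9,7) = 81 + 9 + 7 = 97.

97


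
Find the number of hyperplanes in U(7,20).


Hyperplanes of U(7,20) are flats of rank 6.
In a uniform matroid, these are exactly the (6)-element subsets.
Count = C(20,6) = 20! / (6! * 14!) = 38760.

38760


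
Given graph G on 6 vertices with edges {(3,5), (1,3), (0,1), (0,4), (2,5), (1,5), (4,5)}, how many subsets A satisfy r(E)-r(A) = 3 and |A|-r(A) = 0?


R(x,y) = sum over A in 2^E of x^(r(E)-r(A)) * y^(|A|-r(A)).
G has 6 vertices, 7 edges. r(E) = 5.
Enumerate all 2^7 = 128 subsets.
Count subsets with r(E)-r(A)=3 and |A|-r(A)=0: 21.

21


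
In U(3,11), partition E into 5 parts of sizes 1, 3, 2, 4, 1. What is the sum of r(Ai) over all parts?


r(Ai) = min(|Ai|, 3) for each part.
Sum = min(1,3) + min(3,3) + min(2,3) + min(4,3) + min(1,3)
    = 1 + 3 + 2 + 3 + 1
    = 10.

10


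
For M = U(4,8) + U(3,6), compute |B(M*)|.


(M1+M2)* = M1* + M2*.
M1* = U(4,8), bases: C(8,4) = 70.
M2* = U(3,6), bases: C(6,3) = 20.
|B(M*)| = 70 * 20 = 1400.

1400


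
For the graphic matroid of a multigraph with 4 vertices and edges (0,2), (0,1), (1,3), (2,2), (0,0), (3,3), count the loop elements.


In a graphic matroid, a loop is a self-loop edge (u,u) with rank 0.
Examining all 6 edges for self-loops...
Self-loops found: (2,2), (0,0), (3,3)
Number of loops = 3.

3


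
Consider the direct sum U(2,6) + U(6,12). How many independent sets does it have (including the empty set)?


For a direct sum, |I(M1+M2)| = |I(M1)| * |I(M2)|.
|I(U(2,6))| = sum C(6,k) for k=0..2 = 22.
|I(U(6,12))| = sum C(12,k) for k=0..6 = 2510.
Total = 22 * 2510 = 55220.

55220


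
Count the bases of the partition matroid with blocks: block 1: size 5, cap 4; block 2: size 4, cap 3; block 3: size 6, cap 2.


A basis picks exactly ci elements from block i.
Number of bases = product of C(|Si|, ci).
= C(5,4) * C(4,3) * C(6,2)
= 5 * 4 * 15
= 300.

300


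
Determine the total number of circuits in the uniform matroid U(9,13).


In U(9,13), circuits are the (10)-element subsets.
Any set of 10 elements is dependent, and removing any one element gives
an independent set of size 9, so it is a minimal dependent set.
Number of circuits = (13 choose 10) = 286.

286


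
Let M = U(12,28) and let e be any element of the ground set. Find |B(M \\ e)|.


Deleting e from U(12,28) gives U(12,27) since n > r.
Bases of U(12,27) = C(27,12) = 27! / (12! * 15!) = 17383860.

17383860


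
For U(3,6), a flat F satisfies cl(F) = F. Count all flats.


Flats of U(3,6): every subset of size < 3 is a flat, plus E itself.
Count = (6 choose 0) + (6 choose 1) + (6 choose 2) + 1
     = 1 + 6 + 15 + 1
     = 23.

23


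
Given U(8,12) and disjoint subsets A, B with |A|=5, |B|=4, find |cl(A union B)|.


|A union B| = 5 + 4 = 9 (disjoint).
In U(8,12), cl(S) = S if |S| < 8, else cl(S) = E.
Since 9 >= 8, cl(A union B) = E.
|cl(A union B)| = 12.

12


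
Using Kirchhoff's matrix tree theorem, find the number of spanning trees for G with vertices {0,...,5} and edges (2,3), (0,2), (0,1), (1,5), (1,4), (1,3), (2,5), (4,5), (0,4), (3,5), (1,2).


By Kirchhoff's matrix tree theorem, the number of spanning trees equals
the determinant of any cofactor of the Laplacian matrix L.
G has 6 vertices and 11 edges.
Computing the (5 x 5) cofactor determinant gives 209.

209


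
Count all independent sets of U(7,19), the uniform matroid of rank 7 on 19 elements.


Independent sets of U(7,19) are all subsets of size <= 7.
Count = (19 choose 0) + (19 choose 1) + (19 choose 2) + (19 choose 3) + (19 choose 4) + (19 choose 5) + (19 choose 6) + (19 choose 7)
     = 1 + 19 + 171 + 969 + 3876 + 11628 + 27132 + 50388
     = 94184.

94184


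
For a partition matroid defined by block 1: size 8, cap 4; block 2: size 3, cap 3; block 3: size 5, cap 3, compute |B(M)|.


A basis picks exactly ci elements from block i.
Number of bases = product of C(|Si|, ci).
= C(8,4) * C(3,3) * C(5,3)
= 70 * 1 * 10
= 700.

700


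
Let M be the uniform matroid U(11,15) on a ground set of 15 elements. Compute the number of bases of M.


Bases of U(11,15) are all 11-element subsets of the 15-element ground set.
Number of bases = C(15,11).
C(15,11) = 1365.

1365


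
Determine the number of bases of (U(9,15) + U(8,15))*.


(M1+M2)* = M1* + M2*.
M1* = U(6,15), bases: C(15,6) = 5005.
M2* = U(7,15), bases: C(15,7) = 6435.
|B(M*)| = 5005 * 6435 = 32207175.

32207175


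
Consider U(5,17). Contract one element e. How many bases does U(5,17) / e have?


Contracting e from U(5,17) gives U(4,16).
Bases of U(4,16) = C(16,4) = 16! / (4! * 12!) = 1820.

1820


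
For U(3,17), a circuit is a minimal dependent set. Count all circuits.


In U(3,17), circuits are the (4)-element subsets.
Any set of 4 elements is dependent, and removing any one element gives
an independent set of size 3, so it is a minimal dependent set.
Number of circuits = (17 choose 4) = 2380.

2380


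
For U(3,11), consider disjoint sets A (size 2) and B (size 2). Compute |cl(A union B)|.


|A union B| = 2 + 2 = 4 (disjoint).
In U(3,11), cl(S) = S if |S| < 3, else cl(S) = E.
Since 4 >= 3, cl(A union B) = E.
|cl(A union B)| = 11.

11


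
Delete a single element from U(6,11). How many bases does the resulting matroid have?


Deleting e from U(6,11) gives U(6,10) since n > r.
Bases of U(6,10) = C(10,6) = 210.

210


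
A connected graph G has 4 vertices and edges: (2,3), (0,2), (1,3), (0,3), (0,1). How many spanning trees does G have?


By Kirchhoff's matrix tree theorem, the number of spanning trees equals
the determinant of any cofactor of the Laplacian matrix L.
G has 4 vertices and 5 edges.
Computing the (3 x 3) cofactor determinant gives 8.

8


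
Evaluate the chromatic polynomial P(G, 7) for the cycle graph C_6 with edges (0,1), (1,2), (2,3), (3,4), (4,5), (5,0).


P(C_6, k) = (k-1)^6 + (-1)^6*(k-1).
P(7) = (6)^6 + 6
= 46656 + 6 = 46662.

46662


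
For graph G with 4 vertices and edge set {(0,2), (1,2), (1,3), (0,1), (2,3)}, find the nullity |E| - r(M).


Cycle rank (nullity) = |E| - r(M) = |E| - (|V| - c).
|E| = 5, |V| = 4, c = 1.
Nullity = 5 - (4 - 1) = 5 - 3 = 2.

2


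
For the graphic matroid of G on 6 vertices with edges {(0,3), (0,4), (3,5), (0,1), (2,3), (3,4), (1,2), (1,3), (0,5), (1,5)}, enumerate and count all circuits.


A circuit in a graphic matroid = edge set of a simple cycle.
G has 6 vertices and 10 edges.
Enumerating all minimal edge subsets forming cycles...
Total circuits found: 19.

19


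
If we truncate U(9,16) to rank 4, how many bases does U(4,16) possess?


Truncating U(9,16) to rank 4 gives U(4,16).
Bases of U(4,16) are all 4-element subsets of 16 elements.
Number of bases = C(16,4) = 16! / (4! * 12!) = 1820.

1820


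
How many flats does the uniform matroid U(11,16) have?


Flats of U(11,16): every subset of size < 11 is a flat, plus E itself.
Count = C(16,0) + C(16,1) + C(16,2) + C(16,3) + C(16,4) + C(16,5) + C(16,6) + C(16,7) + C(16,8) + C(16,9) + C(16,10) + 1
     = 1 + 16 + 120 + 560 + 1820 + 4368 + 8008 + 11440 + 12870 + 11440 + 8008 + 1
     = 58652.

58652


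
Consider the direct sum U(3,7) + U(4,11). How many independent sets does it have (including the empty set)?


For a direct sum, |I(M1+M2)| = |I(M1)| * |I(M2)|.
|I(U(3,7))| = sum C(7,k) for k=0..3 = 64.
|I(U(4,11))| = sum C(11,k) for k=0..4 = 562.
Total = 64 * 562 = 35968.

35968


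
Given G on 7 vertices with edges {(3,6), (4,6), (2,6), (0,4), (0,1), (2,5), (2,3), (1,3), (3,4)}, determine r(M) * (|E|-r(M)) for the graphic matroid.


r(M) = |V| - c = 7 - 1 = 6.
nullity = |E| - r(M) = 9 - 6 = 3.
Product = 6 * 3 = 18.

18


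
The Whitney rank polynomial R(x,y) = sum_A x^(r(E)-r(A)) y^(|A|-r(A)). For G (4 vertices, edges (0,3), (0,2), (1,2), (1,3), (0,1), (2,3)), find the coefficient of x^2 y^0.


R(x,y) = sum over A in 2^E of x^(r(E)-r(A)) * y^(|A|-r(A)).
G has 4 vertices, 6 edges. r(E) = 3.
Enumerate all 2^6 = 64 subsets.
Count subsets with r(E)-r(A)=2 and |A|-r(A)=0: 6.

6


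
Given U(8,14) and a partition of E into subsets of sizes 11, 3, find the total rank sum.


r(Ai) = min(|Ai|, 8) for each part.
Sum = min(11,8) + min(3,8)
    = 8 + 3
    = 11.

11


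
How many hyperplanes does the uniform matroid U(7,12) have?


Hyperplanes of U(7,12) are flats of rank 6.
In a uniform matroid, these are exactly the (6)-element subsets.
Count = C(12,6) = 12! / (6! * 6!) = 924.

924


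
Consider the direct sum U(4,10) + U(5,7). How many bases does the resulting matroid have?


Bases of a direct sum M1 + M2: |B| = |B(M1)| * |B(M2)|.
|B(U(4,10))| = C(10,4) = 210.
|B(U(5,7))| = C(7,5) = 21.
Total bases = 210 * 21 = 4410.

4410


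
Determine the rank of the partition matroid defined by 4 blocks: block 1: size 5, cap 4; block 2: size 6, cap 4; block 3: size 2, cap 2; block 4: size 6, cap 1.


Rank of a partition matroid = sum of min(|Si|, ci) for each block.
= min(5,4) + min(6,4) + min(2,2) + min(6,1)
= 4 + 4 + 2 + 1
= 11.

11


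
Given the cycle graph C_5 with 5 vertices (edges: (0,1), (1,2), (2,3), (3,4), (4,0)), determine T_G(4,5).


T(C_5; x,y) = x + x^2 + ... + x^(4) + y.
T(4,5) = 4^1 + 4^2 + 4^3 + 4^4 + 5
= 4 + 16 + 64 + 256 + 5
= 345.

345


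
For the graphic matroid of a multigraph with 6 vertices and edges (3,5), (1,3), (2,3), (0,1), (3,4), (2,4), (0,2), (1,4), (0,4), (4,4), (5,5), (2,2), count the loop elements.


In a graphic matroid, a loop is a self-loop edge (u,u) with rank 0.
Examining all 12 edges for self-loops...
Self-loops found: (4,4), (5,5), (2,2)
Number of loops = 3.

3


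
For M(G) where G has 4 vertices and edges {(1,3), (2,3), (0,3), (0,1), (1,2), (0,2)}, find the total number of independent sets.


An independent set in a graphic matroid is an acyclic edge subset.
G has 4 vertices and 6 edges.
Enumerate all 2^6 = 64 subsets, checking for acyclicity.
Total independent sets = 38.

38


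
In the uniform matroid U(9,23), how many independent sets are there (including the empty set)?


Independent sets of U(9,23) are all subsets of size <= 9.
Count = (23 choose 0) + (23 choose 1) + (23 choose 2) + (23 choose 3) + (23 choose 4) + (23 choose 5) + (23 choose 6) + (23 choose 7) + (23 choose 8) + (23 choose 9)
     = 1 + 23 + 253 + 1771 + 8855 + 33649 + 100947 + 245157 + 490314 + 817190
     = 1698160.

1698160


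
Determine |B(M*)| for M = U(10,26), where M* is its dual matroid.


The dual of U(r,n) is U(n-r, n) = U(16,26).
Bases of U(16,26) are all (16)-element subsets.
|B(M*)| = (26 choose 16) = 5311735.

5311735


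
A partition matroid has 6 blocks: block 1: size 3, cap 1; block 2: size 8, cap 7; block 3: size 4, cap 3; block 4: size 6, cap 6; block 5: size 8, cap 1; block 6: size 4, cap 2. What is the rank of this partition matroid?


Rank of a partition matroid = sum of min(|Si|, ci) for each block.
= min(3,1) + min(8,7) + min(4,3) + min(6,6) + min(8,1) + min(4,2)
= 1 + 7 + 3 + 6 + 1 + 2
= 20.

20


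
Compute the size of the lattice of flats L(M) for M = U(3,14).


Flats of U(3,14): every subset of size < 3 is a flat, plus E itself.
Count = (14 choose 0) + (14 choose 1) + (14 choose 2) + 1
     = 1 + 14 + 91 + 1
     = 107.

107


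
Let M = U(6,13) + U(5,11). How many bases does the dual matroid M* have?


(M1+M2)* = M1* + M2*.
M1* = U(7,13), bases: C(13,7) = 1716.
M2* = U(6,11), bases: C(11,6) = 462.
|B(M*)| = 1716 * 462 = 792792.

792792


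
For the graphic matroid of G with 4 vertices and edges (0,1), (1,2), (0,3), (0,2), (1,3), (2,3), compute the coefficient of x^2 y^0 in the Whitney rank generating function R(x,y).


R(x,y) = sum over A in 2^E of x^(r(E)-r(A)) * y^(|A|-r(A)).
G has 4 vertices, 6 edges. r(E) = 3.
Enumerate all 2^6 = 64 subsets.
Count subsets with r(E)-r(A)=2 and |A|-r(A)=0: 6.

6


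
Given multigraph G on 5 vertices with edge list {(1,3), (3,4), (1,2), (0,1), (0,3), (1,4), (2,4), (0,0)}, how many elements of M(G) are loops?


In a graphic matroid, a loop is a self-loop edge (u,u) with rank 0.
Examining all 8 edges for self-loops...
Self-loops found: (0,0)
Number of loops = 1.

1


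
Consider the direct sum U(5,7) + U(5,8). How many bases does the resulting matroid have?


Bases of a direct sum M1 + M2: |B| = |B(M1)| * |B(M2)|.
|B(U(5,7))| = C(7,5) = 21.
|B(U(5,8))| = C(8,5) = 56.
Total bases = 21 * 56 = 1176.

1176


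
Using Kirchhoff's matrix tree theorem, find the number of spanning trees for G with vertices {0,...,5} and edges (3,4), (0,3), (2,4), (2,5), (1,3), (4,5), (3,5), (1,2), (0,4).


By Kirchhoff's matrix tree theorem, the number of spanning trees equals
the determinant of any cofactor of the Laplacian matrix L.
G has 6 vertices and 9 edges.
Computing the (5 x 5) cofactor determinant gives 61.

61


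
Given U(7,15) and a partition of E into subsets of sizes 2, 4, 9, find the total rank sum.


r(Ai) = min(|Ai|, 7) for each part.
Sum = min(2,7) + min(4,7) + min(9,7)
    = 2 + 4 + 7
    = 13.

13


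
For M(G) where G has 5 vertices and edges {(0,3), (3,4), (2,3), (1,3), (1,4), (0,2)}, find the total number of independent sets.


An independent set in a graphic matroid is an acyclic edge subset.
G has 5 vertices and 6 edges.
Enumerate all 2^6 = 64 subsets, checking for acyclicity.
Total independent sets = 49.

49


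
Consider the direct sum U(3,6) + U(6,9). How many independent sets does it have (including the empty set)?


For a direct sum, |I(M1+M2)| = |I(M1)| * |I(M2)|.
|I(U(3,6))| = sum C(6,k) for k=0..3 = 42.
|I(U(6,9))| = sum C(9,k) for k=0..6 = 466.
Total = 42 * 466 = 19572.

19572


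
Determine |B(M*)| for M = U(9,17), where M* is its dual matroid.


The dual of U(r,n) is U(n-r, n) = U(8,17).
Bases of U(8,17) are all (8)-element subsets.
|B(M*)| = C(17,8) = 24310.

24310


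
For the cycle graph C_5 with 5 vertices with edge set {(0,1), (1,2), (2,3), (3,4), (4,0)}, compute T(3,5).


T(C_5; x,y) = x + x^2 + ... + x^(4) + y.
T(3,5) = 3^1 + 3^2 + 3^3 + 3^4 + 5
= 3 + 9 + 27 + 81 + 5
= 125.

125


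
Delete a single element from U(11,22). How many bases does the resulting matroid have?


Deleting e from U(11,22) gives U(11,21) since n > r.
Bases of U(11,21) = C(21,11) = 21! / (11! * 10!) = 352716.

352716


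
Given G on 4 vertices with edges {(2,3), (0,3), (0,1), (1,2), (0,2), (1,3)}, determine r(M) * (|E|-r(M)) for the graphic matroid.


r(M) = |V| - c = 4 - 1 = 3.
nullity = |E| - r(M) = 6 - 3 = 3.
Product = 3 * 3 = 9.

9


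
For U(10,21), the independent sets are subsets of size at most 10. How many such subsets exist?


Independent sets of U(10,21) are all subsets of size <= 10.
Count = (21 choose 0) + (21 choose 1) + (21 choose 2) + (21 choose 3) + (21 choose 4) + (21 choose 5) + (21 choose 6) + (21 choose 7) + (21 choose 8) + (21 choose 9) + (21 choose 10)
     = 1 + 21 + 210 + 1330 + 5985 + 20349 + 54264 + 116280 + 203490 + 293930 + 352716
     = 1048576.

1048576


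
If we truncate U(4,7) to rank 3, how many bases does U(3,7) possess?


Truncating U(4,7) to rank 3 gives U(3,7).
Bases of U(3,7) are all 3-element subsets of 7 elements.
Number of bases = C(7,3) = (7 * 6 * 5) / (1 * 2 * 3) = 35.

35


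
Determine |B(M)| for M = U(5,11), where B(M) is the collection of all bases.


Bases of U(5,11) are all 5-element subsets of the 11-element ground set.
Number of bases = C(11,5).
C(11,5) = 11! / (5! * 6!) = 462.

462


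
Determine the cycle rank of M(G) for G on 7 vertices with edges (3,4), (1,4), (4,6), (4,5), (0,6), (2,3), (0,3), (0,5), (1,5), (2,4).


Cycle rank (nullity) = |E| - r(M) = |E| - (|V| - c).
|E| = 10, |V| = 7, c = 1.
Nullity = 10 - (7 - 1) = 10 - 6 = 4.

4


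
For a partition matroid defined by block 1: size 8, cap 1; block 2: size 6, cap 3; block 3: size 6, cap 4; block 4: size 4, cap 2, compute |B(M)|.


A basis picks exactly ci elements from block i.
Number of bases = product of C(|Si|, ci).
= C(8,1) * C(6,3) * C(6,4) * C(4,2)
= 8 * 20 * 15 * 6
= 14400.

14400


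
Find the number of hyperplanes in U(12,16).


Hyperplanes of U(12,16) are flats of rank 11.
In a uniform matroid, these are exactly the (11)-element subsets.
Count = C(16,11) = 16! / (11! * 5!) = 4368.

4368


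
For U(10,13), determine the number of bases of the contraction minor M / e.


Contracting e from U(10,13) gives U(9,12).
Bases of U(9,12) = C(12,9) = 220.

220


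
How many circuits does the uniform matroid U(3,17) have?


In U(3,17), circuits are the (4)-element subsets.
Any set of 4 elements is dependent, and removing any one element gives
an independent set of size 3, so it is a minimal dependent set.
Number of circuits = (17 choose 4) = 2380.

2380


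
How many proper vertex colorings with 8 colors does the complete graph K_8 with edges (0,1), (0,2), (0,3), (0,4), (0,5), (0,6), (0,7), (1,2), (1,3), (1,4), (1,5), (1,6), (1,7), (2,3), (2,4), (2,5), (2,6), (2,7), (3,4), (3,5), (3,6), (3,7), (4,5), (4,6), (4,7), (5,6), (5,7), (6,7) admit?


P(K_8, k) = k(k-1)(k-2)...(k-7).
P(8) = (8) * (7) * (6) * (5) * (4) * (3) * (2) * (1) = 40320.

40320


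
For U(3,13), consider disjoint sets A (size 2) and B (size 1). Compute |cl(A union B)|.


|A union B| = 2 + 1 = 3 (disjoint).
In U(3,13), cl(S) = S if |S| < 3, else cl(S) = E.
Since 3 >= 3, cl(A union B) = E.
|cl(A union B)| = 13.

13


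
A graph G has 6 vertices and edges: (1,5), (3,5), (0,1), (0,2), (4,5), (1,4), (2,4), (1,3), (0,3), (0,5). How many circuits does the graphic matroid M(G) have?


A circuit in a graphic matroid = edge set of a simple cycle.
G has 6 vertices and 10 edges.
Enumerating all minimal edge subsets forming cycles...
Total circuits found: 22.

22


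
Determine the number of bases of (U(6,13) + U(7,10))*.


(M1+M2)* = M1* + M2*.
M1* = U(7,13), bases: C(13,7) = 1716.
M2* = U(3,10), bases: C(10,3) = 120.
|B(M*)| = 1716 * 120 = 205920.

205920


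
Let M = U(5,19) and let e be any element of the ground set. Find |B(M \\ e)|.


Deleting e from U(5,19) gives U(5,18) since n > r.
Bases of U(5,18) = (18 choose 5) = 8568.

8568


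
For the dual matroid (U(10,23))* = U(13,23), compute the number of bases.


The dual of U(r,n) is U(n-r, n) = U(13,23).
Bases of U(13,23) are all (13)-element subsets.
|B(M*)| = (23 choose 13) = 1144066.

1144066


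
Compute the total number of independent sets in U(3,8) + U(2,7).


For a direct sum, |I(M1+M2)| = |I(M1)| * |I(M2)|.
|I(U(3,8))| = sum C(8,k) for k=0..3 = 93.
|I(U(2,7))| = sum C(7,k) for k=0..2 = 29.
Total = 93 * 29 = 2697.

2697


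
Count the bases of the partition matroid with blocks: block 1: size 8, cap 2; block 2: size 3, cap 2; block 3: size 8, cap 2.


A basis picks exactly ci elements from block i.
Number of bases = product of C(|Si|, ci).
= C(8,2) * C(3,2) * C(8,2)
= 28 * 3 * 28
= 2352.

2352


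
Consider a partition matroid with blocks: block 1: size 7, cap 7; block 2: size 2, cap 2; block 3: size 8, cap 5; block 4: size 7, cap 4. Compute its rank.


Rank of a partition matroid = sum of min(|Si|, ci) for each block.
= min(7,7) + min(2,2) + min(8,5) + min(7,4)
= 7 + 2 + 5 + 4
= 18.

18


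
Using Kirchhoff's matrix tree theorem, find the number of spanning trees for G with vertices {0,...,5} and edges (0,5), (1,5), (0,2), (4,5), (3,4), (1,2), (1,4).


By Kirchhoff's matrix tree theorem, the number of spanning trees equals
the determinant of any cofactor of the Laplacian matrix L.
G has 6 vertices and 7 edges.
Computing the (5 x 5) cofactor determinant gives 11.

11


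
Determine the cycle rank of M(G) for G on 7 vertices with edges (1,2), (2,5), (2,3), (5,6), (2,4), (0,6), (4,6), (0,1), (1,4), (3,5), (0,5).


Cycle rank (nullity) = |E| - r(M) = |E| - (|V| - c).
|E| = 11, |V| = 7, c = 1.
Nullity = 11 - (7 - 1) = 11 - 6 = 5.

5


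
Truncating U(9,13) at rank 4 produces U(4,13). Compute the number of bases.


Truncating U(9,13) to rank 4 gives U(4,13).
Bases of U(4,13) are all 4-element subsets of 13 elements.
Number of bases = C(13,4) = (13 * 12 * 11 * 10) / (1 * 2 * 3 * 4) = 715.

715


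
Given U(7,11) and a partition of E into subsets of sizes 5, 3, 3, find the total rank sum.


r(Ai) = min(|Ai|, 7) for each part.
Sum = min(5,7) + min(3,7) + min(3,7)
    = 5 + 3 + 3
    = 11.

11


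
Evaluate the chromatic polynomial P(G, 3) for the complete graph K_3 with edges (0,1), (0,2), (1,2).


P(K_3, k) = k(k-1)(k-2)...(k-2).
P(3) = (3) * (2) * (1) = 6.

6


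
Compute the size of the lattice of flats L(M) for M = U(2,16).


Flats of U(2,16): every subset of size < 2 is a flat, plus E itself.
Count = C(16,0) + C(16,1) + 1
     = 1 + 16 + 1
     = 18.

18


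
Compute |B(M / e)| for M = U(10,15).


Contracting e from U(10,15) gives U(9,14).
Bases of U(9,14) = C(14,9) = 14! / (9! * 5!) = 2002.

2002


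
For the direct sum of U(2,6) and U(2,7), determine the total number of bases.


Bases of a direct sum M1 + M2: |B| = |B(M1)| * |B(M2)|.
|B(U(2,6))| = C(6,2) = 15.
|B(U(2,7))| = C(7,2) = 21.
Total bases = 15 * 21 = 315.

315


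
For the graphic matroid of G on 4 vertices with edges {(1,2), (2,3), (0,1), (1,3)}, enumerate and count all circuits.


A circuit in a graphic matroid = edge set of a simple cycle.
G has 4 vertices and 4 edges.
Enumerating all minimal edge subsets forming cycles...
Total circuits found: 1.

1


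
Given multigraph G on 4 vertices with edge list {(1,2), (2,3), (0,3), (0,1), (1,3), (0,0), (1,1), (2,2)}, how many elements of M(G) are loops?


In a graphic matroid, a loop is a self-loop edge (u,u) with rank 0.
Examining all 8 edges for self-loops...
Self-loops found: (0,0), (1,1), (2,2)
Number of loops = 3.

3


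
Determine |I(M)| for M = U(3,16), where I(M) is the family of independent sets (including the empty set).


Independent sets of U(3,16) are all subsets of size <= 3.
Count = C(16,0) + C(16,1) + C(16,2) + C(16,3)
     = 1 + 16 + 120 + 560
     = 697.

697


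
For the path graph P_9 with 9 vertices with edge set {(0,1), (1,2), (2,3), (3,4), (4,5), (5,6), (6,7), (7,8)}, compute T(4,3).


A path on 9 vertices is a tree with 8 edges.
T(x,y) = x^(8) for any tree.
T(4,3) = 4^8 = 65536.

65536


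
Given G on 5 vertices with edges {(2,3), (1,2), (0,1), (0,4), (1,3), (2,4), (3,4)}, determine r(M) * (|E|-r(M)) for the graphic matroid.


r(M) = |V| - c = 5 - 1 = 4.
nullity = |E| - r(M) = 7 - 4 = 3.
Product = 4 * 3 = 12.

12


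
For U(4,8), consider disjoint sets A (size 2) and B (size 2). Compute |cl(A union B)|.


|A union B| = 2 + 2 = 4 (disjoint).
In U(4,8), cl(S) = S if |S| < 4, else cl(S) = E.
Since 4 >= 4, cl(A union B) = E.
|cl(A union B)| = 8.

8


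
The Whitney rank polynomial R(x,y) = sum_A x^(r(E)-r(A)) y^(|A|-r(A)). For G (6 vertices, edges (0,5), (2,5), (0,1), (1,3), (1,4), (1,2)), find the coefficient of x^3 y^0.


R(x,y) = sum over A in 2^E of x^(r(E)-r(A)) * y^(|A|-r(A)).
G has 6 vertices, 6 edges. r(E) = 5.
Enumerate all 2^6 = 64 subsets.
Count subsets with r(E)-r(A)=3 and |A|-r(A)=0: 15.

15


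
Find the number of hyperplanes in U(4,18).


Hyperplanes of U(4,18) are flats of rank 3.
In a uniform matroid, these are exactly the (3)-element subsets.
Count = (18 choose 3) = 816.

816


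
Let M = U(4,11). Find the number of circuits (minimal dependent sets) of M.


In U(4,11), circuits are the (5)-element subsets.
Any set of 5 elements is dependent, and removing any one element gives
an independent set of size 4, so it is a minimal dependent set.
Number of circuits = (11 choose 5) = 462.

462


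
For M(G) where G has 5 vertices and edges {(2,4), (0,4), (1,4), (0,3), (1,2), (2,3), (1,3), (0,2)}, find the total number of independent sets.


An independent set in a graphic matroid is an acyclic edge subset.
G has 5 vertices and 8 edges.
Enumerate all 2^8 = 256 subsets, checking for acyclicity.
Total independent sets = 134.

134


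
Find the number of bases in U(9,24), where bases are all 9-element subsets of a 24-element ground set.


Bases of U(9,24) are all 9-element subsets of the 24-element ground set.
Number of bases = C(24,9).
(24 choose 9) = 1307504.

1307504


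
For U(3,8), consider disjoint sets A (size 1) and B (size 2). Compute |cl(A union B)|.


|A union B| = 1 + 2 = 3 (disjoint).
In U(3,8), cl(S) = S if |S| < 3, else cl(S) = E.
Since 3 >= 3, cl(A union B) = E.
|cl(A union B)| = 8.

8


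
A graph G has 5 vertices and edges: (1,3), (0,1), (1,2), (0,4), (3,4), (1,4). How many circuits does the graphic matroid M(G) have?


A circuit in a graphic matroid = edge set of a simple cycle.
G has 5 vertices and 6 edges.
Enumerating all minimal edge subsets forming cycles...
Total circuits found: 3.

3


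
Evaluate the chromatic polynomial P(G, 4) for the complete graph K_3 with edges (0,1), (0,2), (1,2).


P(K_3, k) = k(k-1)(k-2)...(k-2).
P(4) = (4) * (3) * (2) = 24.

24


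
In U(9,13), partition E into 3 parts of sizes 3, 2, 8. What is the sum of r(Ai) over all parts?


r(Ai) = min(|Ai|, 9) for each part.
Sum = min(3,9) + min(2,9) + min(8,9)
    = 3 + 2 + 8
    = 13.

13


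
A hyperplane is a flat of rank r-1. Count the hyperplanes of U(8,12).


Hyperplanes of U(8,12) are flats of rank 7.
In a uniform matroid, these are exactly the (7)-element subsets.
Count = C(12,7) = 792.

792


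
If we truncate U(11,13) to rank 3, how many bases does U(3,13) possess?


Truncating U(11,13) to rank 3 gives U(3,13).
Bases of U(3,13) are all 3-element subsets of 13 elements.
Number of bases = C(13,3) = 13! / (3! * 10!) = 286.

286


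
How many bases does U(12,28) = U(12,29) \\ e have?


Deleting e from U(12,29) gives U(12,28) since n > r.
Bases of U(12,28) = C(28,12) = 28! / (12! * 16!) = 30421755.

30421755


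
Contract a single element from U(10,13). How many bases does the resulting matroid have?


Contracting e from U(10,13) gives U(9,12).
Bases of U(9,12) = C(12,9) = 220.

220


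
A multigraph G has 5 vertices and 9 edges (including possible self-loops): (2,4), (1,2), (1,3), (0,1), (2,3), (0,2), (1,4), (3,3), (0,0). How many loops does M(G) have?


In a graphic matroid, a loop is a self-loop edge (u,u) with rank 0.
Examining all 9 edges for self-loops...
Self-loops found: (3,3), (0,0)
Number of loops = 2.

2


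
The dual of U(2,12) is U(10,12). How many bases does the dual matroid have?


The dual of U(r,n) is U(n-r, n) = U(10,12).
Bases of U(10,12) are all (10)-element subsets.
|B(M*)| = C(12,10) = 66.

66


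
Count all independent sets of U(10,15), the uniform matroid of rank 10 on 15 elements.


Independent sets of U(10,15) are all subsets of size <= 10.
Count = C(15,0) + C(15,1) + C(15,2) + C(15,3) + C(15,4) + C(15,5) + C(15,6) + C(15,7) + C(15,8) + C(15,9) + C(15,10)
     = 1 + 15 + 105 + 455 + 1365 + 3003 + 5005 + 6435 + 6435 + 5005 + 3003
     = 30827.

30827


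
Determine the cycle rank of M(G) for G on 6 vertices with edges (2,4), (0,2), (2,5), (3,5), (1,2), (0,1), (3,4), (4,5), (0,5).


Cycle rank (nullity) = |E| - r(M) = |E| - (|V| - c).
|E| = 9, |V| = 6, c = 1.
Nullity = 9 - (6 - 1) = 9 - 5 = 4.

4


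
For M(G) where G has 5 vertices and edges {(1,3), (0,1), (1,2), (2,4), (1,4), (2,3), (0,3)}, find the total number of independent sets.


An independent set in a graphic matroid is an acyclic edge subset.
G has 5 vertices and 7 edges.
Enumerate all 2^7 = 128 subsets, checking for acyclicity.
Total independent sets = 82.

82


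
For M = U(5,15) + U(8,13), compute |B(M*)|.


(M1+M2)* = M1* + M2*.
M1* = U(10,15), bases: C(15,10) = 3003.
M2* = U(5,13), bases: C(13,5) = 1287.
|B(M*)| = 3003 * 1287 = 3864861.

3864861


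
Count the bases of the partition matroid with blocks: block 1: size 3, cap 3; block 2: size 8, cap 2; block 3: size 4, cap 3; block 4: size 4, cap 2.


A basis picks exactly ci elements from block i.
Number of bases = product of C(|Si|, ci).
= C(3,3) * C(8,2) * C(4,3) * C(4,2)
= 1 * 28 * 4 * 6
= 672.

672


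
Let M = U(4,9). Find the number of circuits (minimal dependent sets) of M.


In U(4,9), circuits are the (5)-element subsets.
Any set of 5 elements is dependent, and removing any one element gives
an independent set of size 4, so it is a minimal dependent set.
Number of circuits = C(9,5) = 9! / (5! * 4!) = 126.

126


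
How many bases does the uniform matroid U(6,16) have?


Bases of U(6,16) are all 6-element subsets of the 16-element ground set.
Number of bases = C(16,6).
C(16,6) = 16! / (6! * 10!) = 8008.

8008


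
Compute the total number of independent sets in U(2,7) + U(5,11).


For a direct sum, |I(M1+M2)| = |I(M1)| * |I(M2)|.
|I(U(2,7))| = sum C(7,k) for k=0..2 = 29.
|I(U(5,11))| = sum C(11,k) for k=0..5 = 1024.
Total = 29 * 1024 = 29696.

29696


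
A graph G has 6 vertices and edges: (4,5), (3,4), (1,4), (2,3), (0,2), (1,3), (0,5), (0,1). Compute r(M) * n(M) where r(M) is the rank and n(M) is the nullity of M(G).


r(M) = |V| - c = 6 - 1 = 5.
nullity = |E| - r(M) = 8 - 5 = 3.
Product = 5 * 3 = 15.

15


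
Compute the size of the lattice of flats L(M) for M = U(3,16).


Flats of U(3,16): every subset of size < 3 is a flat, plus E itself.
Count = (16 choose 0) + (16 choose 1) + (16 choose 2) + 1
     = 1 + 16 + 120 + 1
     = 138.

138


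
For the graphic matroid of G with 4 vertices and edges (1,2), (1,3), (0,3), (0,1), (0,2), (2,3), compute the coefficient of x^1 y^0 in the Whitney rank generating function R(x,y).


R(x,y) = sum over A in 2^E of x^(r(E)-r(A)) * y^(|A|-r(A)).
G has 4 vertices, 6 edges. r(E) = 3.
Enumerate all 2^6 = 64 subsets.
Count subsets with r(E)-r(A)=1 and |A|-r(A)=0: 15.

15


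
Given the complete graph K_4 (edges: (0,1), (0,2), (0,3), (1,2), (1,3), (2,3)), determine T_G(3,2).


T(K_4; x,y) = x^3 + 3x^2 + 4xy + 2x + y^3 + 3y^2 + 2y.
Substituting x=3, y=2:
= 27 + 27 + 24 + 6 + 8 + 12 + 4
= 108.

108


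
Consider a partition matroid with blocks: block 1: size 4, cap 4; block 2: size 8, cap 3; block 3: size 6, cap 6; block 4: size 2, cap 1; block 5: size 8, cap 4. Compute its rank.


Rank of a partition matroid = sum of min(|Si|, ci) for each block.
= min(4,4) + min(8,3) + min(6,6) + min(2,1) + min(8,4)
= 4 + 3 + 6 + 1 + 4
= 18.

18


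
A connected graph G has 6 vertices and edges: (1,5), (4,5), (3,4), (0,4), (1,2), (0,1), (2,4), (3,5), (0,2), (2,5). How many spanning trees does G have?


By Kirchhoff's matrix tree theorem, the number of spanning trees equals
the determinant of any cofactor of the Laplacian matrix L.
G has 6 vertices and 10 edges.
Computing the (5 x 5) cofactor determinant gives 114.

114


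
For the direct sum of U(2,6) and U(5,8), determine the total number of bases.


Bases of a direct sum M1 + M2: |B| = |B(M1)| * |B(M2)|.
|B(U(2,6))| = C(6,2) = 15.
|B(U(5,8))| = C(8,5) = 56.
Total bases = 15 * 56 = 840.

840


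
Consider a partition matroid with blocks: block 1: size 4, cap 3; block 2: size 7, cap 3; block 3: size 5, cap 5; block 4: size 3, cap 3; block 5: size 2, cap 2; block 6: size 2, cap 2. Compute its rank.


Rank of a partition matroid = sum of min(|Si|, ci) for each block.
= min(4,3) + min(7,3) + min(5,5) + min(3,3) + min(2,2) + min(2,2)
= 3 + 3 + 5 + 3 + 2 + 2
= 18.

18


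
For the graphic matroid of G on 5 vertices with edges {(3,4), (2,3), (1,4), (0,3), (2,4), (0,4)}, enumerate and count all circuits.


A circuit in a graphic matroid = edge set of a simple cycle.
G has 5 vertices and 6 edges.
Enumerating all minimal edge subsets forming cycles...
Total circuits found: 3.

3


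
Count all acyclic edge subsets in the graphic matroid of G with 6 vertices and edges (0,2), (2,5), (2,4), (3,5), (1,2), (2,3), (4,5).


An independent set in a graphic matroid is an acyclic edge subset.
G has 6 vertices and 7 edges.
Enumerate all 2^7 = 128 subsets, checking for acyclicity.
Total independent sets = 96.

96


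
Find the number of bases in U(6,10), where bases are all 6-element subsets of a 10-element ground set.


Bases of U(6,10) are all 6-element subsets of the 10-element ground set.
Number of bases = C(10,6).
(10 choose 6) = 210.

210


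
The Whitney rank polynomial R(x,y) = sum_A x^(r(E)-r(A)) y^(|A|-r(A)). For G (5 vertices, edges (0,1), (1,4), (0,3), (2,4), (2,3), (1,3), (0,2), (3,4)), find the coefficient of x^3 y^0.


R(x,y) = sum over A in 2^E of x^(r(E)-r(A)) * y^(|A|-r(A)).
G has 5 vertices, 8 edges. r(E) = 4.
Enumerate all 2^8 = 256 subsets.
Count subsets with r(E)-r(A)=3 and |A|-r(A)=0: 8.

8


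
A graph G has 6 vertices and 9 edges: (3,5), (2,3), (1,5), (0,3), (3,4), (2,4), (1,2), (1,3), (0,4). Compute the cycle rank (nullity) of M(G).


Cycle rank (nullity) = |E| - r(M) = |E| - (|V| - c).
|E| = 9, |V| = 6, c = 1.
Nullity = 9 - (6 - 1) = 9 - 5 = 4.

4


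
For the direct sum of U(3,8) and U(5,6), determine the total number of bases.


Bases of a direct sum M1 + M2: |B| = |B(M1)| * |B(M2)|.
|B(U(3,8))| = C(8,3) = 56.
|B(U(5,6))| = C(6,5) = 6.
Total bases = 56 * 6 = 336.

336


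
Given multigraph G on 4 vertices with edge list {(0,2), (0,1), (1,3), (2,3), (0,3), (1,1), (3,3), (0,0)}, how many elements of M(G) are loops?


In a graphic matroid, a loop is a self-loop edge (u,u) with rank 0.
Examining all 8 edges for self-loops...
Self-loops found: (1,1), (3,3), (0,0)
Number of loops = 3.

3


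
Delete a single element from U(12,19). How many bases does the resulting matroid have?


Deleting e from U(12,19) gives U(12,18) since n > r.
Bases of U(12,18) = C(18,12) = 18! / (12! * 6!) = 18564.

18564


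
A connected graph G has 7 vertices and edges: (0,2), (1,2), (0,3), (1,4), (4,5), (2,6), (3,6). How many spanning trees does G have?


By Kirchhoff's matrix tree theorem, the number of spanning trees equals
the determinant of any cofactor of the Laplacian matrix L.
G has 7 vertices and 7 edges.
Computing the (6 x 6) cofactor determinant gives 4.

4


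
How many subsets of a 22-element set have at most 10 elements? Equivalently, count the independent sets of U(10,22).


Independent sets of U(10,22) are all subsets of size <= 10.
Count = C(22,0) + C(22,1) + C(22,2) + C(22,3) + C(22,4) + C(22,5) + C(22,6) + C(22,7) + C(22,8) + C(22,9) + C(22,10)
     = 1 + 22 + 231 + 1540 + 7315 + 26334 + 74613 + 170544 + 319770 + 497420 + 646646
     = 1744436.

1744436


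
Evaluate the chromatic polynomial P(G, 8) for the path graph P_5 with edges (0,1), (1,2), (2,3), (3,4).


P(P_5, k) = k * (k-1)^(4).
P(8) = 8 * 7^4 = 8 * 2401 = 19208.

19208


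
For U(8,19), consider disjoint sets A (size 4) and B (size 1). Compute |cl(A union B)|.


|A union B| = 4 + 1 = 5 (disjoint).
In U(8,19), cl(S) = S if |S| < 8, else cl(S) = E.
Since 5 < 8, cl(A union B) = A union B.
|cl(A union B)| = 5.

5


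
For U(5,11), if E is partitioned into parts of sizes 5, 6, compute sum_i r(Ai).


r(Ai) = min(|Ai|, 5) for each part.
Sum = min(5,5) + min(6,5)
    = 5 + 5
    = 10.

10


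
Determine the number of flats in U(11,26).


Flats of U(11,26): every subset of size < 11 is a flat, plus E itself.
Count = C(26,0) + C(26,1) + C(26,2) + C(26,3) + C(26,4) + C(26,5) + C(26,6) + C(26,7) + C(26,8) + C(26,9) + C(26,10) + 1
     = 1 + 26 + 325 + 2600 + 14950 + 65780 + 230230 + 657800 + 1562275 + 3124550 + 5311735 + 1
     = 10970273.

10970273


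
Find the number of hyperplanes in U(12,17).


Hyperplanes of U(12,17) are flats of rank 11.
In a uniform matroid, these are exactly the (11)-element subsets.
Count = (17 choose 11) = 12376.

12376
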